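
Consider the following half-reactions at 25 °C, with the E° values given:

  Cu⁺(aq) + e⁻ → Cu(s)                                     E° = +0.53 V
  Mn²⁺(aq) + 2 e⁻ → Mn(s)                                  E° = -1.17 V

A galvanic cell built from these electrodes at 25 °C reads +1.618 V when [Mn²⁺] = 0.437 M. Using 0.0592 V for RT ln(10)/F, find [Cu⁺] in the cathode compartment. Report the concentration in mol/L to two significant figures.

Cu⁺/Cu is the cathode, Mn²⁺/Mn the anode: E°cell = +1.70 V, n = 2.
Overall reaction: 2 Cu⁺(aq) + Mn(s) → 2 Cu(s) + Mn²⁺(aq); Q = [Mn²⁺]^1/[Cu⁺]^2.
From E = E° − (0.0592/n) log Q: log Q = (E° − E)·n/0.0592 = (+1.70 − (+1.618))·2/0.0592 = 2.7703.
So 2·log[Cu⁺] = 1·log(0.437) − log Q = -0.3595 − (2.7703) = -3.1298; log[Cu⁺] = -3.1298 / 2 = -1.5649; [Cu⁺] = 10^(-1.5649) ≈ 0.027 M.

0.027 M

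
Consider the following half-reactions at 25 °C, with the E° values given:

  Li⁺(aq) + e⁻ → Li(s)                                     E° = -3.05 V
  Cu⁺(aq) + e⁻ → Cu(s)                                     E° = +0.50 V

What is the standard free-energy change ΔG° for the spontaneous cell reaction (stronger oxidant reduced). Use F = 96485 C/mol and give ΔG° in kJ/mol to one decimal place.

-342.5 kJ/mol

Cu⁺/Cu (E° = +0.50 V) is the cathode; Li⁺/Li (E° = -3.05 V) is the anode, so E°cell = +3.55 V.
Balancing electrons gives n = 1 (lcm of 1 and 1).
ΔG° = −nFE° = −(1)(96485)(+3.55) = -342,522 J = -342.5 kJ/mol.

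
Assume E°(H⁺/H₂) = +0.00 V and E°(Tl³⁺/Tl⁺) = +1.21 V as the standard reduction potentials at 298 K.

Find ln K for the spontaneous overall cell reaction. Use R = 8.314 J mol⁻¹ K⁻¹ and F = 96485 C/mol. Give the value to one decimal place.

Cathode: Tl³⁺/Tl⁺; anode: H⁺/H₂. E°cell = (+1.21) − (+0.00) = +1.21 V, with n = 2.
ΔG° = −nFE° = −RT ln K, so ln K = nFE°/(RT) = (2)(96485)(+1.21) / ((8.314)(298)) = 94.243.

94.2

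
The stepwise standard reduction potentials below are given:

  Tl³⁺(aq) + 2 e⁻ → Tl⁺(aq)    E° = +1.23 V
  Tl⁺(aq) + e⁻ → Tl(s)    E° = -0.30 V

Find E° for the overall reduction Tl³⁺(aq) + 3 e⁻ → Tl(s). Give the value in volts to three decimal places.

+0.720 V

Since ΔG° = −nFE° is additive over sequential reductions, n₃E°₃ = n₁E°₁ + n₂E°₂.
E°₃ = (2×+1.23 + 1×-0.30) / 3 = (+2.160) / 3 = +0.720 V.
Simply averaging or adding the two E° values would be wrong; the electron-weighted sum is required.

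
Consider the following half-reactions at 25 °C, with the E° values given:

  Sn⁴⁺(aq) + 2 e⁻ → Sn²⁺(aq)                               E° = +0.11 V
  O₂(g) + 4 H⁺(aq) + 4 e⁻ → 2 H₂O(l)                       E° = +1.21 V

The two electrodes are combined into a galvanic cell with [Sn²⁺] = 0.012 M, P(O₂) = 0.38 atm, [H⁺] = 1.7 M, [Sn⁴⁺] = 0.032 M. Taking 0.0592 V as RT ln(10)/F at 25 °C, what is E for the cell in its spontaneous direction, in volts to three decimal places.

O₂/H₂O is the cathode (higher E°), Sn⁴⁺/Sn²⁺ the anode: E°cell = +1.21 − (+0.11) = +1.10 V, n = 4.
Overall: O₂(g) + 4 H⁺(aq) + 2 Sn²⁺(aq) → 2 H₂O(l) + 2 Sn⁴⁺(aq)
Q = [Sn⁴⁺]^2 / (P(O₂)·[H⁺]^4·[Sn²⁺]^2); log Q = 0.350.
E = E° − (0.0592/n) log Q = +1.10 − (0.0592/4)(0.350) = +1.095 V.

+1.095 V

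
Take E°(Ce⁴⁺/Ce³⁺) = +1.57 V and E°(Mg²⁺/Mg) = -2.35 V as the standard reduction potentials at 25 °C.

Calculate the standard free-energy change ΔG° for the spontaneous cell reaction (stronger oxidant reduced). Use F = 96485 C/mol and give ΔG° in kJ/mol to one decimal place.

Ce⁴⁺/Ce³⁺ (E° = +1.57 V) is the cathode; Mg²⁺/Mg (E° = -2.35 V) is the anode, so E°cell = +3.92 V.
Balancing electrons gives n = 2 (lcm of 1 and 2).
ΔG° = −nFE° = −(2)(96485)(+3.92) = -756,442 J = -756.4 kJ/mol.

-756.4 kJ/mol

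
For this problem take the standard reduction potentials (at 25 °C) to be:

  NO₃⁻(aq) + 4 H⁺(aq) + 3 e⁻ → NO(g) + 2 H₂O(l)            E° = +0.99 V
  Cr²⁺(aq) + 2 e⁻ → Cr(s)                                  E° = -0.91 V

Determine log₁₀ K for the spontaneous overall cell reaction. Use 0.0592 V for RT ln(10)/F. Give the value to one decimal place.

192.6

Cathode: NO₃⁻/NO; anode: Cr²⁺/Cr. E°cell = +1.90 V, n = 6.
log K = nE°cell / 0.0592 = (6)(+1.90) / 0.0592 = 192.6.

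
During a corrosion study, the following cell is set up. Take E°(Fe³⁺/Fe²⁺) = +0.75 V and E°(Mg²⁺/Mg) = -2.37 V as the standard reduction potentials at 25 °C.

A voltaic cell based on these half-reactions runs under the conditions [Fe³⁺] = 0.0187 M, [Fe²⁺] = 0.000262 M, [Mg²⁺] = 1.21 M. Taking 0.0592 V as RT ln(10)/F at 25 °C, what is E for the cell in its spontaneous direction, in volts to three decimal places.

+3.227 V

Fe³⁺/Fe²⁺ is the cathode (higher E°), Mg²⁺/Mg the anode: E°cell = +0.75 − (-2.37) = +3.12 V, n = 2.
Overall: 2 Fe³⁺(aq) + Mg(s) → 2 Fe²⁺(aq) + Mg²⁺(aq)
Q = [Fe²⁺]^2·[Mg²⁺] / ([Fe³⁺]^2); log Q = -3.624.
E = E° − (0.0592/n) log Q = +3.12 − (0.0592/2)(-3.624) = +3.227 V.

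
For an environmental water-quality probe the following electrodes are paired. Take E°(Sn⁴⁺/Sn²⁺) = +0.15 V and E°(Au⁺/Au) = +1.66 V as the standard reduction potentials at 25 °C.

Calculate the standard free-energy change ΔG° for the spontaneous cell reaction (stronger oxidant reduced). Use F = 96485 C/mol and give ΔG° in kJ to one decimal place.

Au⁺/Au (E° = +1.66 V) is the cathode; Sn⁴⁺/Sn²⁺ (E° = +0.15 V) is the anode, so E°cell = +1.51 V.
Balancing electrons gives n = 2 (lcm of 1 and 2).
ΔG° = −nFE° = −(2)(96485)(+1.51) = -291,385 J = -291.4 kJ.

-291.4 kJ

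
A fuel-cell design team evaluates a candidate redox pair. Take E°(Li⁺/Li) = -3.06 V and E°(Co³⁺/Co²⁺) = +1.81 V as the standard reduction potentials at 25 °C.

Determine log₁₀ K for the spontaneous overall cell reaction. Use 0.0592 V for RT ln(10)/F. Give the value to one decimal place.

82.3

Cathode: Co³⁺/Co²⁺; anode: Li⁺/Li. E°cell = +4.87 V, n = 1.
log K = nE°cell / 0.0592 = (1)(+4.87) / 0.0592 = 82.3.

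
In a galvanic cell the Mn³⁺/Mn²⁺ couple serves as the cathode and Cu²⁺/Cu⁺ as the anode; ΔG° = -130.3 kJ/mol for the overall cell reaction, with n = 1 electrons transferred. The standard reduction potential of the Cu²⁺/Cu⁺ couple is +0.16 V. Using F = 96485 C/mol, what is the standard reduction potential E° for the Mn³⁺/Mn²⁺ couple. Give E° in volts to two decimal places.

+1.51 V

E°cell = −ΔG°/(nF) = −(-130.3×10³)/((1)(96485)) = +1.350 V.
Since Mn³⁺/Mn²⁺ is the cathode and Cu²⁺/Cu⁺ the anode, E°cell = E°(Mn³⁺/Mn²⁺) − E°(Cu²⁺/Cu⁺).
So E°(Mn³⁺/Mn²⁺) = E°cell + E°(Cu²⁺/Cu⁺) = +1.350 + (+0.16) = +1.51 V.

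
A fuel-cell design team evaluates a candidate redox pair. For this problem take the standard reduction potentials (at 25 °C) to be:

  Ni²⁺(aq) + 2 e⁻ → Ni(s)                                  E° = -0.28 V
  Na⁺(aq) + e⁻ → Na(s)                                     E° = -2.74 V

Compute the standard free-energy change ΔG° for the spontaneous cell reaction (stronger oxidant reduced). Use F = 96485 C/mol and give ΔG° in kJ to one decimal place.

Ni²⁺/Ni (E° = -0.28 V) is the cathode; Na⁺/Na (E° = -2.74 V) is the anode, so E°cell = +2.46 V.
Balancing electrons gives n = 2 (lcm of 2 and 1).
ΔG° = −nFE° = −(2)(96485)(+2.46) = -474,706 J = -474.7 kJ.

-474.7 kJ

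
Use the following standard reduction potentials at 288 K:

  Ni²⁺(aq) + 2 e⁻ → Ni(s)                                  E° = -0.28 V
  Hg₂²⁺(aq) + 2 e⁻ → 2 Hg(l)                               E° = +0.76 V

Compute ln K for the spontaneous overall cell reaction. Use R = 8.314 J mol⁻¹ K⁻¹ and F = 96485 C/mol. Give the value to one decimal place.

83.8

Cathode: Hg₂²⁺/Hg; anode: Ni²⁺/Ni. E°cell = (+0.76) − (-0.28) = +1.04 V, with n = 2.
ΔG° = −nFE° = −RT ln K, so ln K = nFE°/(RT) = (2)(96485)(+1.04) / ((8.314)(288)) = 83.815.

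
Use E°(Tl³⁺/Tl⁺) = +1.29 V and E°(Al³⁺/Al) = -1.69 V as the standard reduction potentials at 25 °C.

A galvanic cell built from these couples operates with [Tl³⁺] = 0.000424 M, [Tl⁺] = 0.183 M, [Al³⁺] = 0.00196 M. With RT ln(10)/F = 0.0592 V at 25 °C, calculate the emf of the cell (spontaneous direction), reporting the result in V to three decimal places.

+2.955 V

Tl³⁺/Tl⁺ is the cathode (higher E°), Al³⁺/Al the anode: E°cell = +1.29 − (-1.69) = +2.98 V, n = 6.
Overall: 3 Tl³⁺(aq) + 2 Al(s) → 3 Tl⁺(aq) + 2 Al³⁺(aq)
Q = [Tl⁺]^3·[Al³⁺]^2 / ([Tl³⁺]^3); log Q = 2.490.
E = E° − (0.0592/n) log Q = +2.98 − (0.0592/6)(2.490) = +2.955 V.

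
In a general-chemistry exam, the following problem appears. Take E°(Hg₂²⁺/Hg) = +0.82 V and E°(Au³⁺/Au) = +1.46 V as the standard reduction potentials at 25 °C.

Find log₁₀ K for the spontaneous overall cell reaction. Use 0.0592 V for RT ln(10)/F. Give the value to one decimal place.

Cathode: Au³⁺/Au; anode: Hg₂²⁺/Hg. E°cell = +0.64 V, n = 6.
log K = nE°cell / 0.0592 = (6)(+0.64) / 0.0592 = 64.9.

64.9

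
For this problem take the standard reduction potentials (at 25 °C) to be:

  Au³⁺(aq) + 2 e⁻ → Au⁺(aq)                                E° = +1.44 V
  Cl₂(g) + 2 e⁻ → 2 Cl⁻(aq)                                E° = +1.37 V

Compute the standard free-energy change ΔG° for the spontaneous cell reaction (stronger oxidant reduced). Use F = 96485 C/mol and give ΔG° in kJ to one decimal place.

Au³⁺/Au⁺ (E° = +1.44 V) is the cathode; Cl₂/Cl⁻ (E° = +1.37 V) is the anode, so E°cell = +0.07 V.
Balancing electrons gives n = 2 (lcm of 2 and 2).
ΔG° = −nFE° = −(2)(96485)(+0.07) = -13,508 J = -13.5 kJ.

-13.5 kJ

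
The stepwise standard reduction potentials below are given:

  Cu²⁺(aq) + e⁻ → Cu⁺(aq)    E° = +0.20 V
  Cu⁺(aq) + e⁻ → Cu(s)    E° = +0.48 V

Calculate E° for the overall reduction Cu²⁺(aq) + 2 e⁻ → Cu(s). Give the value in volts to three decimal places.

+0.340 V

Since ΔG° = −nFE° is additive over sequential reductions, n₃E°₃ = n₁E°₁ + n₂E°₂.
E°₃ = (1×+0.20 + 1×+0.48) / 2 = (+0.680) / 2 = +0.340 V.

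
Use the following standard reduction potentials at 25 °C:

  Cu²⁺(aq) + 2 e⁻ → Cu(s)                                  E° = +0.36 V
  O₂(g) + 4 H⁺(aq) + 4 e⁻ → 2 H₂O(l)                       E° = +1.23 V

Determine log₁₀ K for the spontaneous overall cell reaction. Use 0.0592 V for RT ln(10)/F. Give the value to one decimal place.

58.8

Cathode: O₂/H₂O; anode: Cu²⁺/Cu. E°cell = +0.87 V, n = 4.
log K = nE°cell / 0.0592 = (4)(+0.87) / 0.0592 = 58.8.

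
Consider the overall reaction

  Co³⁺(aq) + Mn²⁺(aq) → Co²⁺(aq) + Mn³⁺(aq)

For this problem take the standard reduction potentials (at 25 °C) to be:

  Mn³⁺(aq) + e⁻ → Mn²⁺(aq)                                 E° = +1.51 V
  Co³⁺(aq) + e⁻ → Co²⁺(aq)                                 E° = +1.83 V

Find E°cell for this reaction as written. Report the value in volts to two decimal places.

+0.32 V

The Co³⁺/Co²⁺ couple has the higher reduction potential, so it is the cathode; Mn³⁺/Mn²⁺ is oxidised at the anode.
E°cell = E°(cathode) − E°(anode) = (+1.83) − (+1.51) = +0.32 V.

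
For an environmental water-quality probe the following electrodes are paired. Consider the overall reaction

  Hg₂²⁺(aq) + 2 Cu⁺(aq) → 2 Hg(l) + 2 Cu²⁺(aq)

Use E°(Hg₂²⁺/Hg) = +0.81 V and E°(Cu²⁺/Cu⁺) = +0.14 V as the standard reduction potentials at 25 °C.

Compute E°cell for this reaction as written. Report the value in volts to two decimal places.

+0.67 V

The Hg₂²⁺/Hg couple has the higher reduction potential, so it is the cathode; Cu²⁺/Cu⁺ is oxidised at the anode.
E°cell = E°(cathode) − E°(anode) = (+0.81) − (+0.14) = +0.67 V.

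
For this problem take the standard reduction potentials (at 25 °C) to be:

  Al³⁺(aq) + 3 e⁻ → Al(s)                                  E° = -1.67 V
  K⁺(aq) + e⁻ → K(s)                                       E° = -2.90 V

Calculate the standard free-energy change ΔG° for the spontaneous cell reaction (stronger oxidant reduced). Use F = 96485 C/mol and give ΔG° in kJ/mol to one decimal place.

Al³⁺/Al (E° = -1.67 V) is the cathode; K⁺/K (E° = -2.90 V) is the anode, so E°cell = +1.23 V.
Balancing electrons gives n = 3 (lcm of 3 and 1).
ΔG° = −nFE° = −(3)(96485)(+1.23) = -356,030 J = -356.0 kJ/mol.

-356.0 kJ/mol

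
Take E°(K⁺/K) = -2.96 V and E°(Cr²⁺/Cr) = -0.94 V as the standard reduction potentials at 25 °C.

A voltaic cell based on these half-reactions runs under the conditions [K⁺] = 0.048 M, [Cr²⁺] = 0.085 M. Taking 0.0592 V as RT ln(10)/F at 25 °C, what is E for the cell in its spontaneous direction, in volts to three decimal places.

Cr²⁺/Cr is the cathode (higher E°), K⁺/K the anode: E°cell = -0.94 − (-2.96) = +2.02 V, n = 2.
Overall: Cr²⁺(aq) + 2 K(s) → Cr(s) + 2 K⁺(aq)
Q = [K⁺]^2 / ([Cr²⁺]); log Q = -1.567.
E = E° − (0.0592/n) log Q = +2.02 − (0.0592/2)(-1.567) = +2.066 V.

+2.066 V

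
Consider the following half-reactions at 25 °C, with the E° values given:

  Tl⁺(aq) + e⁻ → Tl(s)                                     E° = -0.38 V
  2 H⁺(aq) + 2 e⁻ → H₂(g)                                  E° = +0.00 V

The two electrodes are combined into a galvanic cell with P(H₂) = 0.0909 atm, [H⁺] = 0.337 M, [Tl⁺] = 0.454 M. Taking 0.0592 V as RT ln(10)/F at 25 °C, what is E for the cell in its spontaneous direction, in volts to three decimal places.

H⁺/H₂ is the cathode (higher E°), Tl⁺/Tl the anode: E°cell = +0.00 − (-0.38) = +0.38 V, n = 2.
Overall: 2 H⁺(aq) + 2 Tl(s) → H₂(g) + 2 Tl⁺(aq)
Q = P(H₂)·[Tl⁺]^2 / ([H⁺]^2); log Q = -0.783.
E = E° − (0.0592/n) log Q = +0.38 − (0.0592/2)(-0.783) = +0.403 V.

+0.403 V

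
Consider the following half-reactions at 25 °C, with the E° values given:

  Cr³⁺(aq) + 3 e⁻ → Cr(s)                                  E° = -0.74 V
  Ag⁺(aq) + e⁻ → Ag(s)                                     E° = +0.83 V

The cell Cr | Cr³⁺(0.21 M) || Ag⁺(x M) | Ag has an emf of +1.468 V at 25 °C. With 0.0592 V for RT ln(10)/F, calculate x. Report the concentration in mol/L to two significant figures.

0.011 M

Ag⁺/Ag is the cathode, Cr³⁺/Cr the anode: E°cell = +1.57 V, n = 3.
Overall reaction: 3 Ag⁺(aq) + Cr(s) → 3 Ag(s) + Cr³⁺(aq); Q = [Cr³⁺]^1/[Ag⁺]^3.
From E = E° − (0.0592/n) log Q: log Q = (E° − E)·n/0.0592 = (+1.57 − (+1.468))·3/0.0592 = 5.1689.
So 3·log[Ag⁺] = 1·log(0.21) − log Q = -0.6778 − (5.1689) = -5.8467; log[Ag⁺] = -5.8467 / 3 = -1.9489; [Ag⁺] = 10^(-1.9489) ≈ 0.011 M.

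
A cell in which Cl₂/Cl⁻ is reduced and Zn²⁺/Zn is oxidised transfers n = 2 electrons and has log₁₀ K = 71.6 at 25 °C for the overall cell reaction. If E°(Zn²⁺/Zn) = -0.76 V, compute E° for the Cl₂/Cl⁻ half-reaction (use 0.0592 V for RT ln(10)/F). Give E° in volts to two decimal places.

E°cell = (0.0592/n)·log K = (0.0592/2)(71.6) = +2.119 V.
Since Cl₂/Cl⁻ is the cathode and Zn²⁺/Zn the anode, E°cell = E°(Cl₂/Cl⁻) − E°(Zn²⁺/Zn).
So E°(Cl₂/Cl⁻) = E°cell + E°(Zn²⁺/Zn) = +2.119 + (-0.76) = +1.36 V.

+1.36 V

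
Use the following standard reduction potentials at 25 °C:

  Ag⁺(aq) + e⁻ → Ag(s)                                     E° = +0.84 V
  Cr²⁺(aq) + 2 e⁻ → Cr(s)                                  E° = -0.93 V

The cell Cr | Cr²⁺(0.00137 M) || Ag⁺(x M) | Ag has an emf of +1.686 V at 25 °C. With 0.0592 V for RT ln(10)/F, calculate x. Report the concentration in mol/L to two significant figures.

0.0014 M

Ag⁺/Ag is the cathode, Cr²⁺/Cr the anode: E°cell = +1.77 V, n = 2.
Overall reaction: 2 Ag⁺(aq) + Cr(s) → 2 Ag(s) + Cr²⁺(aq); Q = [Cr²⁺]^1/[Ag⁺]^2.
From E = E° − (0.0592/n) log Q: log Q = (E° − E)·n/0.0592 = (+1.77 − (+1.686))·2/0.0592 = 2.8378.
So 2·log[Ag⁺] = 1·log(0.00137) − log Q = -2.8633 − (2.8378) = -5.7011; log[Ag⁺] = -5.7011 / 2 = -2.8506; [Ag⁺] = 10^(-2.8506) ≈ 0.0014 M.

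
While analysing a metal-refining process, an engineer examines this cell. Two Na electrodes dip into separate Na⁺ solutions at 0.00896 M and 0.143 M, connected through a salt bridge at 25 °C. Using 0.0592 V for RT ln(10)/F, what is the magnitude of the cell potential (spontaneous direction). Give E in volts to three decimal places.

+0.071 V

For a concentration cell E°cell = 0. The 0.143 M side is the cathode (reduction is favoured where [Na⁺] is higher).
With n = 1, E = −(0.0592/1) log([Na⁺]ₐₙ/[Na⁺]꜀ₐₜ) = −(0.0592/1) log(0.00896/0.143) = −(0.0592/1)(-1.203) = +0.071 V.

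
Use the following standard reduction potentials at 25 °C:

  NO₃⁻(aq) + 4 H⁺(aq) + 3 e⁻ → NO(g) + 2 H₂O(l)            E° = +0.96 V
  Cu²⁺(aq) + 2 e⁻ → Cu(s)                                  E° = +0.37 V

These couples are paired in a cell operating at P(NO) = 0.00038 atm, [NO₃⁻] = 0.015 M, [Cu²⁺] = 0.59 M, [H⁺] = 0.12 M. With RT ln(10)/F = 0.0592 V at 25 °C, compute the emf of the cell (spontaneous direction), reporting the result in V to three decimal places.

+0.556 V

NO₃⁻/NO is the cathode (higher E°), Cu²⁺/Cu the anode: E°cell = +0.96 − (+0.37) = +0.59 V, n = 6.
Overall: 2 NO₃⁻(aq) + 8 H⁺(aq) + 3 Cu(s) → 2 NO(g) + 4 H₂O(l) + 3 Cu²⁺(aq)
Q = P(NO)^2·[Cu²⁺]^3 / ([NO₃⁻]^2·[H⁺]^8); log Q = 3.486.
E = E° − (0.0592/n) log Q = +0.59 − (0.0592/6)(3.486) = +0.556 V.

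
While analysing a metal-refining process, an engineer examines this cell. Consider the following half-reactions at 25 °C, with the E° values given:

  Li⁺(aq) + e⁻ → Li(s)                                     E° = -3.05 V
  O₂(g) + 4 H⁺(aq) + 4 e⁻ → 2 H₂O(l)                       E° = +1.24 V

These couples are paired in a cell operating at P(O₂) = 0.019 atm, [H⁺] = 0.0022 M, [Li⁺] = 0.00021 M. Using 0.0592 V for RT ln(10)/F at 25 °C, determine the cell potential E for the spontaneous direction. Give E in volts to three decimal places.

+4.325 V

O₂/H₂O is the cathode (higher E°), Li⁺/Li the anode: E°cell = +1.24 − (-3.05) = +4.29 V, n = 4.
Overall: O₂(g) + 4 H⁺(aq) + 4 Li(s) → 2 H₂O(l) + 4 Li⁺(aq)
Q = [Li⁺]^4 / (P(O₂)·[H⁺]^4); log Q = -2.360.
E = E° − (0.0592/n) log Q = +4.29 − (0.0592/4)(-2.360) = +4.325 V.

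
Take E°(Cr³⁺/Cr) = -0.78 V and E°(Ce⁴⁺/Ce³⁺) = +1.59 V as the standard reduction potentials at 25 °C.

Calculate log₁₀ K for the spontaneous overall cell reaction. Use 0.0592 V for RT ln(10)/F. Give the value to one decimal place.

Cathode: Ce⁴⁺/Ce³⁺; anode: Cr³⁺/Cr. E°cell = +2.37 V, n = 3.
log K = nE°cell / 0.0592 = (3)(+2.37) / 0.0592 = 120.1.

120.1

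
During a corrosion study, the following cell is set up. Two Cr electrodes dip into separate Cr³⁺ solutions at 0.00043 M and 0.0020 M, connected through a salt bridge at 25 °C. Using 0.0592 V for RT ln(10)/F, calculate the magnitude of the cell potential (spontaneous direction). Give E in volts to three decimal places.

+0.013 V

For a concentration cell E°cell = 0. The 0.0020 M side is the cathode (reduction is favoured where [Cr³⁺] is higher).
With n = 3, E = −(0.0592/3) log([Cr³⁺]ₐₙ/[Cr³⁺]꜀ₐₜ) = −(0.0592/3) log(0.00043/0.002) = −(0.0592/3)(-0.668) = +0.013 V.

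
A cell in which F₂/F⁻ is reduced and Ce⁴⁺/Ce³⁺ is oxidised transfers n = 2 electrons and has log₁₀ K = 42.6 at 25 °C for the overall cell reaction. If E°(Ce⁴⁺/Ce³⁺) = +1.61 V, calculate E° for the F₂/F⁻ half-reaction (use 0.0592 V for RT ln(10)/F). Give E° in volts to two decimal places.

+2.87 V

E°cell = (0.0592/n)·log K = (0.0592/2)(42.6) = +1.261 V.
Since F₂/F⁻ is the cathode and Ce⁴⁺/Ce³⁺ the anode, E°cell = E°(F₂/F⁻) − E°(Ce⁴⁺/Ce³⁺).
So E°(F₂/F⁻) = E°cell + E°(Ce⁴⁺/Ce³⁺) = +1.261 + (+1.61) = +2.87 V.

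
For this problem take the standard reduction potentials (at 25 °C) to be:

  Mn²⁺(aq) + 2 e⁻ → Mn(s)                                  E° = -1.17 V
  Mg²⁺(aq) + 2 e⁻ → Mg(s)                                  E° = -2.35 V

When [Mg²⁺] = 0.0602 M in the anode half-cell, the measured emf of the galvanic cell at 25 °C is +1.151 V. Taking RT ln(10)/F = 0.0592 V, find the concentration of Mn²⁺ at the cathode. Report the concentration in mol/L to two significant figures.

0.0063 M

Mn²⁺/Mn is the cathode, Mg²⁺/Mg the anode: E°cell = +1.18 V, n = 2.
Overall reaction: Mn²⁺(aq) + Mg(s) → Mn(s) + Mg²⁺(aq); Q = [Mg²⁺]^1/[Mn²⁺]^1.
From E = E° − (0.0592/n) log Q: log Q = (E° − E)·n/0.0592 = (+1.18 − (+1.151))·2/0.0592 = 0.9797.
So 1·log[Mn²⁺] = 1·log(0.0602) − log Q = -1.2204 − (0.9797) = -2.2001; [Mn²⁺] = 10^(-2.2001) ≈ 0.0063 M.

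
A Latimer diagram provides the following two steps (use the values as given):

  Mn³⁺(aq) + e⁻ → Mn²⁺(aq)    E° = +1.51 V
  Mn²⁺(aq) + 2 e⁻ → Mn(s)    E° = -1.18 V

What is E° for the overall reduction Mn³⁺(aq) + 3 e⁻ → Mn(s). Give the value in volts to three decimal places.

Standard free energies of sequential steps add: ΔG°₃ = ΔG°₁ + ΔG°₂, so n₃E°₃ = n₁E°₁ + n₂E°₂.
E°₃ = (1×+1.51 + 2×-1.18) / 3 = (-0.850) / 3 = -0.283 V.

-0.283 V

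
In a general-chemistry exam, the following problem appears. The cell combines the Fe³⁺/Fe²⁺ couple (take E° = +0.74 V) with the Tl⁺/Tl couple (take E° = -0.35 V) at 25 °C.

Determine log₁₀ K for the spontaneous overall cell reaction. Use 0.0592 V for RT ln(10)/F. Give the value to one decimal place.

Cathode: Fe³⁺/Fe²⁺; anode: Tl⁺/Tl. E°cell = +1.09 V, n = 1.
log K = nE°cell / 0.0592 = (1)(+1.09) / 0.0592 = 18.4.

18.4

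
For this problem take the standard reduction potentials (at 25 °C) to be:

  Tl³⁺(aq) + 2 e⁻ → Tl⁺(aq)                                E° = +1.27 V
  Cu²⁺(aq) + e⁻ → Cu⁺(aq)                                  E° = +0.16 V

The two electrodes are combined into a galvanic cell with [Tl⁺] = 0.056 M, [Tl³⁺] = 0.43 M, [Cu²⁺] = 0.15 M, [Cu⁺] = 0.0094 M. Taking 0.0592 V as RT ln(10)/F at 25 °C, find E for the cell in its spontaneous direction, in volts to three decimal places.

Tl³⁺/Tl⁺ is the cathode (higher E°), Cu²⁺/Cu⁺ the anode: E°cell = +1.27 − (+0.16) = +1.11 V, n = 2.
Overall: Tl³⁺(aq) + 2 Cu⁺(aq) → Tl⁺(aq) + 2 Cu²⁺(aq)
Q = [Tl⁺]·[Cu²⁺]^2 / ([Tl³⁺]·[Cu⁺]^2); log Q = 1.521.
E = E° − (0.0592/n) log Q = +1.11 − (0.0592/2)(1.521) = +1.065 V.

+1.065 V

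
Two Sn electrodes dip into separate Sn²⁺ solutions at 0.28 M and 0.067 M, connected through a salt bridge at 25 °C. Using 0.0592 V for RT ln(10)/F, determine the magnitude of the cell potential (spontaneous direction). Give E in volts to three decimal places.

For a concentration cell E°cell = 0. The 0.28 M side is the cathode (reduction is favoured where [Sn²⁺] is higher).
With n = 2, E = −(0.0592/2) log([Sn²⁺]ₐₙ/[Sn²⁺]꜀ₐₜ) = −(0.0592/2) log(0.067/0.28) = −(0.0592/2)(-0.621) = +0.018 V.

+0.018 V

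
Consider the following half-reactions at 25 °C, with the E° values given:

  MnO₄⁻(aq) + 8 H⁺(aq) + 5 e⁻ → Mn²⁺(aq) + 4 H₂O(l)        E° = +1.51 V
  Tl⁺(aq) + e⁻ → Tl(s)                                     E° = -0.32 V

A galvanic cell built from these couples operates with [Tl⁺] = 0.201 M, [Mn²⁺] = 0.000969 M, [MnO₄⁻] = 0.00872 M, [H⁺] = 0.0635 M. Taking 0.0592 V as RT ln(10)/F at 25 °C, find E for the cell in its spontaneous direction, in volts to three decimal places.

MnO₄⁻/Mn²⁺ is the cathode (higher E°), Tl⁺/Tl the anode: E°cell = +1.51 − (-0.32) = +1.83 V, n = 5.
Overall: MnO₄⁻(aq) + 8 H⁺(aq) + 5 Tl(s) → Mn²⁺(aq) + 4 H₂O(l) + 5 Tl⁺(aq)
Q = [Mn²⁺]·[Tl⁺]^5 / ([MnO₄⁻]·[H⁺]^8); log Q = 5.140.
E = E° − (0.0592/n) log Q = +1.83 − (0.0592/5)(5.140) = +1.769 V.

+1.769 V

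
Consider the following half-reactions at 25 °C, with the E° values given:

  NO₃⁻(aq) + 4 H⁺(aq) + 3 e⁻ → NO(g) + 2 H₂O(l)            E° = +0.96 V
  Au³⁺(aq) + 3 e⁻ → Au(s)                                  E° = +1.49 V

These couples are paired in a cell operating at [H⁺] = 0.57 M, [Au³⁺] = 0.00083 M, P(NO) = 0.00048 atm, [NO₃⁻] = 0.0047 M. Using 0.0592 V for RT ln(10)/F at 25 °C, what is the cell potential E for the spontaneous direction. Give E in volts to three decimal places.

Au³⁺/Au is the cathode (higher E°), NO₃⁻/NO the anode: E°cell = +1.49 − (+0.96) = +0.53 V, n = 3.
Overall: Au³⁺(aq) + NO(g) + 2 H₂O(l) → Au(s) + NO₃⁻(aq) + 4 H⁺(aq)
Q = [NO₃⁻]·[H⁺]^4 / ([Au³⁺]·P(NO)); log Q = 3.095.
E = E° − (0.0592/n) log Q = +0.53 − (0.0592/3)(3.095) = +0.469 V.

+0.469 V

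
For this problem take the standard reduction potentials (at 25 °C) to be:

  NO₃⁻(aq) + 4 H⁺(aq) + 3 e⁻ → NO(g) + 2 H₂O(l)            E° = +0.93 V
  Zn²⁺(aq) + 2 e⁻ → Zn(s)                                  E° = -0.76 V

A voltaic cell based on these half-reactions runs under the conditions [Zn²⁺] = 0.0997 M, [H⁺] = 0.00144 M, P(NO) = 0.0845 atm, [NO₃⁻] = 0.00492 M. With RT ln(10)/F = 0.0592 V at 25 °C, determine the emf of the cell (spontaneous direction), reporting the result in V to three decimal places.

+1.471 V

NO₃⁻/NO is the cathode (higher E°), Zn²⁺/Zn the anode: E°cell = +0.93 − (-0.76) = +1.69 V, n = 6.
Overall: 2 NO₃⁻(aq) + 8 H⁺(aq) + 3 Zn(s) → 2 NO(g) + 4 H₂O(l) + 3 Zn²⁺(aq)
Q = P(NO)^2·[Zn²⁺]^3 / ([NO₃⁻]^2·[H⁺]^8); log Q = 22.199.
E = E° − (0.0592/n) log Q = +1.69 − (0.0592/6)(22.199) = +1.471 V.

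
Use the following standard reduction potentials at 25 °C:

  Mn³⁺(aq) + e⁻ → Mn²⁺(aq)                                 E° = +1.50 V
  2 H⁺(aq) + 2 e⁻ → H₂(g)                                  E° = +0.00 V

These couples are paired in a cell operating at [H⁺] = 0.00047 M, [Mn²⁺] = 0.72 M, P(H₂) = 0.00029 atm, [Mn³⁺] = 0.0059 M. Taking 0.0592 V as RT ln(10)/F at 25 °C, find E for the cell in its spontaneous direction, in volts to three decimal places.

+1.469 V

Mn³⁺/Mn²⁺ is the cathode (higher E°), H⁺/H₂ the anode: E°cell = +1.50 − (+0.00) = +1.50 V, n = 2.
Overall: 2 Mn³⁺(aq) + H₂(g) → 2 Mn²⁺(aq) + 2 H⁺(aq)
Q = [Mn²⁺]^2·[H⁺]^2 / ([Mn³⁺]^2·P(H₂)); log Q = 1.055.
E = E° − (0.0592/n) log Q = +1.50 − (0.0592/2)(1.055) = +1.469 V.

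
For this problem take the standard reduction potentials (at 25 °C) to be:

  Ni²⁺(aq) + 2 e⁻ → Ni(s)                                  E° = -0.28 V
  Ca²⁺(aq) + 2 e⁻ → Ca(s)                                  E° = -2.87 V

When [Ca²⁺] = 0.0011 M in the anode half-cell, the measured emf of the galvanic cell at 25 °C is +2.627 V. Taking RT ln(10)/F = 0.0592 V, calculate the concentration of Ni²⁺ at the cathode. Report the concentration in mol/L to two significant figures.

0.020 M

Ni²⁺/Ni is the cathode, Ca²⁺/Ca the anode: E°cell = +2.59 V, n = 2.
Overall reaction: Ni²⁺(aq) + Ca(s) → Ni(s) + Ca²⁺(aq); Q = [Ca²⁺]^1/[Ni²⁺]^1.
From E = E° − (0.0592/n) log Q: log Q = (E° − E)·n/0.0592 = (+2.59 − (+2.627))·2/0.0592 = -1.2500.
So 1·log[Ni²⁺] = 1·log(0.0011) − log Q = -2.9586 − (-1.2500) = -1.7086; [Ni²⁺] = 10^(-1.7086) ≈ 0.020 M.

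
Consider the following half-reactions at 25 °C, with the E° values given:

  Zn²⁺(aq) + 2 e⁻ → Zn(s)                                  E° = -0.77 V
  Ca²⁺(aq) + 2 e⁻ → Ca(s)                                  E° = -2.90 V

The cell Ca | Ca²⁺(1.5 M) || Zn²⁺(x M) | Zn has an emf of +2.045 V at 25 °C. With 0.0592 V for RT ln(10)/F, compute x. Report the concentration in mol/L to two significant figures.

0.0020 M

Zn²⁺/Zn is the cathode, Ca²⁺/Ca the anode: E°cell = +2.13 V, n = 2.
Overall reaction: Zn²⁺(aq) + Ca(s) → Zn(s) + Ca²⁺(aq); Q = [Ca²⁺]^1/[Zn²⁺]^1.
From E = E° − (0.0592/n) log Q: log Q = (E° − E)·n/0.0592 = (+2.13 − (+2.045))·2/0.0592 = 2.8716.
So 1·log[Zn²⁺] = 1·log(1.5) − log Q = 0.1761 − (2.8716) = -2.6955; [Zn²⁺] = 10^(-2.6955) ≈ 0.0020 M.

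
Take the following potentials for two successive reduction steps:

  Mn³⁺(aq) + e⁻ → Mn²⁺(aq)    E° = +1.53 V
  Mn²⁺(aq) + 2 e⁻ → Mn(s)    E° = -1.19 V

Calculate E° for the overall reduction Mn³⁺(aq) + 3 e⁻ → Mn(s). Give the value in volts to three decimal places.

Standard free energies of sequential steps add: ΔG°₃ = ΔG°₁ + ΔG°₂, so n₃E°₃ = n₁E°₁ + n₂E°₂.
E°₃ = (1×+1.53 + 2×-1.19) / 3 = (-0.850) / 3 = -0.283 V.

-0.283 V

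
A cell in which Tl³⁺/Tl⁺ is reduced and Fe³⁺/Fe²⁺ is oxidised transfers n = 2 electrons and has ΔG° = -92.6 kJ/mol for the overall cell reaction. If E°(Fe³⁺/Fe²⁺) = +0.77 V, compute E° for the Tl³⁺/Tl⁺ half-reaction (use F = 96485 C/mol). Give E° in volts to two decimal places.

E°cell = −ΔG°/(nF) = −(-92.6×10³)/((2)(96485)) = +0.480 V.
Since Tl³⁺/Tl⁺ is the cathode and Fe³⁺/Fe²⁺ the anode, E°cell = E°(Tl³⁺/Tl⁺) − E°(Fe³⁺/Fe²⁺).
So E°(Tl³⁺/Tl⁺) = E°cell + E°(Fe³⁺/Fe²⁺) = +0.480 + (+0.77) = +1.25 V.

+1.25 V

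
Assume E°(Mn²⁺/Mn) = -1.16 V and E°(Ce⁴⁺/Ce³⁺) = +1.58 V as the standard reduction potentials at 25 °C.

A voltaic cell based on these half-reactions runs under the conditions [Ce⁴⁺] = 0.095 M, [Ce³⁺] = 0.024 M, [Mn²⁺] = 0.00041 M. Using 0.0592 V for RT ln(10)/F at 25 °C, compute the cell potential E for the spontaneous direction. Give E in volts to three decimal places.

Ce⁴⁺/Ce³⁺ is the cathode (higher E°), Mn²⁺/Mn the anode: E°cell = +1.58 − (-1.16) = +2.74 V, n = 2.
Overall: 2 Ce⁴⁺(aq) + Mn(s) → 2 Ce³⁺(aq) + Mn²⁺(aq)
Q = [Ce³⁺]^2·[Mn²⁺] / ([Ce⁴⁺]^2); log Q = -4.582.
E = E° − (0.0592/n) log Q = +2.74 − (0.0592/2)(-4.582) = +2.876 V.

+2.876 V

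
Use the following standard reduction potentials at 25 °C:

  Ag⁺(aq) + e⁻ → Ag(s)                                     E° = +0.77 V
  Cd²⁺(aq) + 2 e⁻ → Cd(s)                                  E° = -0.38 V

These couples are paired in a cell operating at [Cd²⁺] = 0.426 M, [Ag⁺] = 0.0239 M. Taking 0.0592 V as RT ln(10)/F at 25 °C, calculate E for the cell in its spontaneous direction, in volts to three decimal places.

+1.065 V

Ag⁺/Ag is the cathode (higher E°), Cd²⁺/Cd the anode: E°cell = +0.77 − (-0.38) = +1.15 V, n = 2.
Overall: 2 Ag⁺(aq) + Cd(s) → 2 Ag(s) + Cd²⁺(aq)
Q = [Cd²⁺] / ([Ag⁺]^2); log Q = 2.873.
E = E° − (0.0592/n) log Q = +1.15 − (0.0592/2)(2.873) = +1.065 V.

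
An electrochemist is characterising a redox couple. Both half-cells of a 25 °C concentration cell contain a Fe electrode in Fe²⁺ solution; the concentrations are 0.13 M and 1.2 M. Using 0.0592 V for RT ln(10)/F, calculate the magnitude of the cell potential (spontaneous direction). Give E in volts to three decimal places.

For a concentration cell E°cell = 0. The 1.2 M side is the cathode (reduction is favoured where [Fe²⁺] is higher).
With n = 2, E = −(0.0592/2) log([Fe²⁺]ₐₙ/[Fe²⁺]꜀ₐₜ) = −(0.0592/2) log(0.13/1.2) = −(0.0592/2)(-0.965) = +0.029 V.

+0.029 V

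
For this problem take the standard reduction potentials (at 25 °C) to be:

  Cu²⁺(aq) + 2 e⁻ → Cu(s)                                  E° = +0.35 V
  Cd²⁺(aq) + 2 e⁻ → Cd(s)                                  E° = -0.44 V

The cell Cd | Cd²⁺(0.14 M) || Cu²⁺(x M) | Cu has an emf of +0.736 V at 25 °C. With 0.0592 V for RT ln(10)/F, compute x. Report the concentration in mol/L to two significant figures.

Cu²⁺/Cu is the cathode, Cd²⁺/Cd the anode: E°cell = +0.79 V, n = 2.
Overall reaction: Cu²⁺(aq) + Cd(s) → Cu(s) + Cd²⁺(aq); Q = [Cd²⁺]^1/[Cu²⁺]^1.
From E = E° − (0.0592/n) log Q: log Q = (E° − E)·n/0.0592 = (+0.79 − (+0.736))·2/0.0592 = 1.8243.
So 1·log[Cu²⁺] = 1·log(0.14) − log Q = -0.8539 − (1.8243) = -2.6782; [Cu²⁺] = 10^(-2.6782) ≈ 0.0021 M.

0.0021 M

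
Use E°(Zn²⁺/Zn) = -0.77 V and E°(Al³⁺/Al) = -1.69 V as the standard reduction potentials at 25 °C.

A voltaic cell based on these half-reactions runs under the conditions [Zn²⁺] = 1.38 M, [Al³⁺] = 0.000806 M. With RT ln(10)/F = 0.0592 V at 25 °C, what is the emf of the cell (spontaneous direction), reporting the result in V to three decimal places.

Zn²⁺/Zn is the cathode (higher E°), Al³⁺/Al the anode: E°cell = -0.77 − (-1.69) = +0.92 V, n = 6.
Overall: 3 Zn²⁺(aq) + 2 Al(s) → 3 Zn(s) + 2 Al³⁺(aq)
Q = [Al³⁺]^2 / ([Zn²⁺]^3); log Q = -6.607.
E = E° − (0.0592/n) log Q = +0.92 − (0.0592/6)(-6.607) = +0.985 V.

+0.985 V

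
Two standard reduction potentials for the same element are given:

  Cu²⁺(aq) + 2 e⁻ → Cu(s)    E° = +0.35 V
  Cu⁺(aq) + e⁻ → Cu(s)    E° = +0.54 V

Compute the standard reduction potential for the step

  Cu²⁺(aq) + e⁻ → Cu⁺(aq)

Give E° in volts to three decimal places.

+0.160 V

Sequential free energies add, so n₃E°₃ = n₁E°₁ + n₂E°₂.
With n₃ = 2, and the known step contributing 1×(+0.54) V, the unknown satisfies 1·E° = 2×(+0.35) − 1×(+0.54) = +0.160.
E° = +0.160 / 1 = +0.160 V.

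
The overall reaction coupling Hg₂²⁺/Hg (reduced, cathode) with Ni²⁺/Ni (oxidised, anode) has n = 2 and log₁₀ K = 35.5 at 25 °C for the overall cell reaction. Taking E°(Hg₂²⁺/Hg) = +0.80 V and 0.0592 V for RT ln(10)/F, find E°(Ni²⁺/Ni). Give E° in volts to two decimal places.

-0.25 V

E°cell = (0.0592/n)·log K = (0.0592/2)(35.5) = +1.051 V.
Since Hg₂²⁺/Hg is the cathode and Ni²⁺/Ni the anode, E°cell = E°(Hg₂²⁺/Hg) − E°(Ni²⁺/Ni).
So E°(Ni²⁺/Ni) = E°(Hg₂²⁺/Hg) − E°cell = (+0.80) − (+1.051) = -0.25 V.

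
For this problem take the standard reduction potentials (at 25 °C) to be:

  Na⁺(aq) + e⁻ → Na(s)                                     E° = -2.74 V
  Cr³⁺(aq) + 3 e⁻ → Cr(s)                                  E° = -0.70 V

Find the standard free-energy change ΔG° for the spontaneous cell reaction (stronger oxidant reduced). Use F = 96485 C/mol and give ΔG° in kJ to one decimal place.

-590.5 kJ

Cr³⁺/Cr (E° = -0.70 V) is the cathode; Na⁺/Na (E° = -2.74 V) is the anode, so E°cell = +2.04 V.
Balancing electrons gives n = 3 (lcm of 3 and 1).
ΔG° = −nFE° = −(3)(96485)(+2.04) = -590,488 J = -590.5 kJ.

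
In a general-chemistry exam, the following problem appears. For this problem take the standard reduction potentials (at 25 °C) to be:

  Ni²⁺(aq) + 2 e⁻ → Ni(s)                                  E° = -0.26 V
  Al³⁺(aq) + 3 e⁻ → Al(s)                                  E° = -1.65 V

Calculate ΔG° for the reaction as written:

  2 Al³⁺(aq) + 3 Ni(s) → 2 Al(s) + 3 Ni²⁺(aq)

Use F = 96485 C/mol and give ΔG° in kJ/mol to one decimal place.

+804.7 kJ/mol

As written, Al³⁺/Al is reduced (cathode) and Ni²⁺/Ni is oxidised (anode), so E°cell = (-1.65) − (-0.26) = -1.39 V.
Balancing electrons gives n = 6.
ΔG° = −nFE° = −(6)(96485)(-1.39) = 804,685 J = +804.7 kJ/mol.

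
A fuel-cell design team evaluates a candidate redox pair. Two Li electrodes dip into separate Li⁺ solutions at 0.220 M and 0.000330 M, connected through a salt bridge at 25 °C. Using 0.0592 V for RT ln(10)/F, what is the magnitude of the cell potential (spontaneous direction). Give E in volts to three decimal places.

+0.167 V

For a concentration cell E°cell = 0. The 0.220 M side is the cathode (reduction is favoured where [Li⁺] is higher).
With n = 1, E = −(0.0592/1) log([Li⁺]ₐₙ/[Li⁺]꜀ₐₜ) = −(0.0592/1) log(0.00033/0.22) = −(0.0592/1)(-2.824) = +0.167 V.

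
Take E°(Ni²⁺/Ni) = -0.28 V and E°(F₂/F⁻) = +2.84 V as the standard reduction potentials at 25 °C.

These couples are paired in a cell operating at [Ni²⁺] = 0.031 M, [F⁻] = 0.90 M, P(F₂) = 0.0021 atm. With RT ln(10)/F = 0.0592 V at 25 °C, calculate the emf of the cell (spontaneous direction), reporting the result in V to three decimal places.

+3.088 V

F₂/F⁻ is the cathode (higher E°), Ni²⁺/Ni the anode: E°cell = +2.84 − (-0.28) = +3.12 V, n = 2.
Overall: F₂(g) + Ni(s) → 2 F⁻(aq) + Ni²⁺(aq)
Q = [F⁻]^2·[Ni²⁺] / (P(F₂)); log Q = 1.078.
E = E° − (0.0592/n) log Q = +3.12 − (0.0592/2)(1.078) = +3.088 V.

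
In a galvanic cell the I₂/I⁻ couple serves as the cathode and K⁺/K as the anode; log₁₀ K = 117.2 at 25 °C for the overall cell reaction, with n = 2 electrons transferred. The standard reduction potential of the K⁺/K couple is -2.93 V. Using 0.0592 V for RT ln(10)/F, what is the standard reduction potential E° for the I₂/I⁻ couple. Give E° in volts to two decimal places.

+0.54 V

E°cell = (0.0592/n)·log K = (0.0592/2)(117.2) = +3.469 V.
Since I₂/I⁻ is the cathode and K⁺/K the anode, E°cell = E°(I₂/I⁻) − E°(K⁺/K).
So E°(I₂/I⁻) = E°cell + E°(K⁺/K) = +3.469 + (-2.93) = +0.54 V.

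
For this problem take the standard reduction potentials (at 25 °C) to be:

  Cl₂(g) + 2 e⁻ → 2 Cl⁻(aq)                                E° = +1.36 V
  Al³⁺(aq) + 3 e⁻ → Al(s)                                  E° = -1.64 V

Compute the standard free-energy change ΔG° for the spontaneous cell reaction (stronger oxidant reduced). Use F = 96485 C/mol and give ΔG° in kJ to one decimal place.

-1736.7 kJ

Cl₂/Cl⁻ (E° = +1.36 V) is the cathode; Al³⁺/Al (E° = -1.64 V) is the anode, so E°cell = +3.00 V.
Balancing electrons gives n = 6 (lcm of 2 and 3).
ΔG° = −nFE° = −(6)(96485)(+3.00) = -1,736,730 J = -1736.7 kJ.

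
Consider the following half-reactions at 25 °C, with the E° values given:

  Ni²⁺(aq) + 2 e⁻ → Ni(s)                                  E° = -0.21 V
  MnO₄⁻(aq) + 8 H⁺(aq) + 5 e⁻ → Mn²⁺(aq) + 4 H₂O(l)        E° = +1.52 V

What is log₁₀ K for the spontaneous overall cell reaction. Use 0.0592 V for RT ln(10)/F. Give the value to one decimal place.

Cathode: MnO₄⁻/Mn²⁺; anode: Ni²⁺/Ni. E°cell = +1.73 V, n = 10.
log K = nE°cell / 0.0592 = (10)(+1.73) / 0.0592 = 292.2.

292.2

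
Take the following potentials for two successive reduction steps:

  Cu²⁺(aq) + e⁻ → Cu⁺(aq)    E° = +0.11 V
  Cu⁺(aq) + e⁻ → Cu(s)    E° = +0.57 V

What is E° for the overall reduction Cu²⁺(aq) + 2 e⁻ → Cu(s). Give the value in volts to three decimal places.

+0.340 V

Since ΔG° = −nFE° is additive over sequential reductions, n₃E°₃ = n₁E°₁ + n₂E°₂.
E°₃ = (1×+0.11 + 1×+0.57) / 2 = (+0.680) / 2 = +0.340 V.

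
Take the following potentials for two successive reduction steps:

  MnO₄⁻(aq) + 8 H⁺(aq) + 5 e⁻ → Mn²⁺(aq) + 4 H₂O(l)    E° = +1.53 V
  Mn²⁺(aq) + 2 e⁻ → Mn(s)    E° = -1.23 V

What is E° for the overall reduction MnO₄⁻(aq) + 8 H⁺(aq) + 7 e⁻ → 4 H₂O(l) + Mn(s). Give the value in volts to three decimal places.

Standard free energies of sequential steps add: ΔG°₃ = ΔG°₁ + ΔG°₂, so n₃E°₃ = n₁E°₁ + n₂E°₂.
E°₃ = (5×+1.53 + 2×-1.23) / 7 = (+5.190) / 7 = +0.741 V.

+0.741 V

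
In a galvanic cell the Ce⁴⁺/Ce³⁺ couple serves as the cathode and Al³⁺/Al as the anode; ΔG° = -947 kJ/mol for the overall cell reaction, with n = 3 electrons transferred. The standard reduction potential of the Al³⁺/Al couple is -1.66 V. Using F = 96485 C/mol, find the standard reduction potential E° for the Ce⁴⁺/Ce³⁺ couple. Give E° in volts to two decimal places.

E°cell = −ΔG°/(nF) = −(-947×10³)/((3)(96485)) = +3.272 V.
Since Ce⁴⁺/Ce³⁺ is the cathode and Al³⁺/Al the anode, E°cell = E°(Ce⁴⁺/Ce³⁺) − E°(Al³⁺/Al).
So E°(Ce⁴⁺/Ce³⁺) = E°cell + E°(Al³⁺/Al) = +3.272 + (-1.66) = +1.61 V.

+1.61 V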